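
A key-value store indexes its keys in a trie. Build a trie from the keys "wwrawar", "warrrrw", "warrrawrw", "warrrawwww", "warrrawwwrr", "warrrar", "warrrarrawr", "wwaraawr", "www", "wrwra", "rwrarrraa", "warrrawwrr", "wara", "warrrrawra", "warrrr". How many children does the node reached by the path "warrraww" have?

2

Walk "warrraww" from the root, arriving at one node.
Characters that immediately follow "warrraww" among the stored strings: {r, w}.
That node has 2 child edges.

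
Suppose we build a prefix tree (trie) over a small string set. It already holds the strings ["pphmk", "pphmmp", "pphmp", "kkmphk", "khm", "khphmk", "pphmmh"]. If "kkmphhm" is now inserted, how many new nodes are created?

2

Walking "kkmphhm" from the root, the first 5 characters ("kkmph") follow existing edges; "h" is the first miss.
Each of the 2 remaining characters creates one node.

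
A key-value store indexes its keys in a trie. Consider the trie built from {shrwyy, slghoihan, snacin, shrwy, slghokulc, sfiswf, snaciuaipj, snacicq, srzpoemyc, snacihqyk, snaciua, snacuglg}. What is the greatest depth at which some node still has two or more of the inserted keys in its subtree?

Look for the deepest trie node that still has at least two words in its subtree.
e.g. "snaciua" and "snaciuaipj" share the prefix "snaciua" of length 7; no pair shares a longer one.
Longest shared-prefix length: 7

7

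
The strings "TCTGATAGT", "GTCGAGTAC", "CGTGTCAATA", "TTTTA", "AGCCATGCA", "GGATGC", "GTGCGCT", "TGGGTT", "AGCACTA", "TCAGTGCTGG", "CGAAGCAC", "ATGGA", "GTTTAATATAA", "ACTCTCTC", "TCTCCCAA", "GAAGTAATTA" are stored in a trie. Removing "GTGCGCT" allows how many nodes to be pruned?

5

Walk "GTGCGCT" from the leaf back toward the root, removing each node that no remaining word uses.
The suffix "GCGCT" (5 nodes) is used only by "GTGCGCT"; the node for "GT" still has the child "C", so pruning stops there.
Nodes removed: 5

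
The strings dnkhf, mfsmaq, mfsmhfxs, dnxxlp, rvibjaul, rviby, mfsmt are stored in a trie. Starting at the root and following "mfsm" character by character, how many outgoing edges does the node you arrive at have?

Follow the path "mfsm" to its node, then look at its outgoing edges.
Distinct next characters after "mfsm": a, h, t.
That node has 3 child edges.

3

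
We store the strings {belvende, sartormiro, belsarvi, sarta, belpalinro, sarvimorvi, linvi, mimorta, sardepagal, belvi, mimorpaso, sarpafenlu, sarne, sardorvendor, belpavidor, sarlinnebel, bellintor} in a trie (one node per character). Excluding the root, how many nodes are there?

Count nodes per top-level branch (shared prefixes stored once):
  'b'-branch (bellintor, belpalinro, belpavidor, belsarvi, belvende, belvi): 32 nodes
  'l'-branch (linvi): 5 nodes
  'm'-branch (mimorpaso, mimorta): 11 nodes
  's'-branch (sardepagal, sardorvendor, sarlinnebel, sarne, sarpafenlu, sarta, sartormiro, sarvimorvi): 50 nodes
Sum: 98

98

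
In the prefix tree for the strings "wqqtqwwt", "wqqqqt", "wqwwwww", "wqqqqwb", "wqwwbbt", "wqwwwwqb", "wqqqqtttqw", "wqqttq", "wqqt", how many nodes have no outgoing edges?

A leaf is a node with no children — equivalently, the end of a word that is not a proper prefix of any other stored word.
Those words: "wqqqqtttqw", "wqqqqwb", "wqqtqwwt", "wqqttq", "wqwwbbt", "wqwwwwqb", "wqwwwww"
Leaf count: 7

7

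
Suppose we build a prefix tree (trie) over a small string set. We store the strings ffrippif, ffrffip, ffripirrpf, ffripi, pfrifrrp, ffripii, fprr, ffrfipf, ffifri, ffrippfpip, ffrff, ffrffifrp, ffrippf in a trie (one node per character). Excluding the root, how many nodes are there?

43

Count nodes per top-level branch (shared prefixes stored once):
  'f'-branch (ffifri, ffrff, ffrffifrp, ffrffip, ffrfipf, ffripi, ffripii, ffripirrpf, ffrippf, ffrippfpip, ffrippif, fprr): 35 nodes
  'p'-branch (pfrifrrp): 8 nodes
Sum: 43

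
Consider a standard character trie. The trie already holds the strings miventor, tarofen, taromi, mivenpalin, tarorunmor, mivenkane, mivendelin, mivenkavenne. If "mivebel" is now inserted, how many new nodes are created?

3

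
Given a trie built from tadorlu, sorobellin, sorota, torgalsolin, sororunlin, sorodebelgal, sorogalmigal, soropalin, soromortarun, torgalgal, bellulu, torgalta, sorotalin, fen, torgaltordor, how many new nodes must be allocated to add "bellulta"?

2

"bellul" is already a path in the trie; the remaining "ta" must be added.
New nodes needed: |"bellulta"| − 6 = 8 − 6 = 2.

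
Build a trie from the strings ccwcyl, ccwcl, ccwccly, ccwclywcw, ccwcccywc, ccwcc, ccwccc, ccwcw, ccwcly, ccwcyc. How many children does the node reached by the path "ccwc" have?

Walk "ccwc" from the root, arriving at one node.
Characters that immediately follow "ccwc" among the stored strings: {c, l, w, y}.
That node has 4 child edges.

4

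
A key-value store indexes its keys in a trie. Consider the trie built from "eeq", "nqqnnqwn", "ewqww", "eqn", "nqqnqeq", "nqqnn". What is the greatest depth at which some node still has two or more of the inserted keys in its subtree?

Look for the deepest trie node that still has at least two words in its subtree.
"nqqnn" and "nqqnnqwn" agree on "nqqnn" (5 characters) before diverging; nothing deeper is shared.
Longest shared-prefix length: 5

5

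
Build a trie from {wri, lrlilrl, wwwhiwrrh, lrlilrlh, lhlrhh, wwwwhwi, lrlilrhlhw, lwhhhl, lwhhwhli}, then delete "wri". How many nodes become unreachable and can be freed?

Walk "wri" from the leaf back toward the root, removing each node that no remaining word uses.
The suffix "ri" (2 nodes) is used only by "wri"; the node for "w" still has the child "w", so pruning stops there.
Nodes removed: 2

2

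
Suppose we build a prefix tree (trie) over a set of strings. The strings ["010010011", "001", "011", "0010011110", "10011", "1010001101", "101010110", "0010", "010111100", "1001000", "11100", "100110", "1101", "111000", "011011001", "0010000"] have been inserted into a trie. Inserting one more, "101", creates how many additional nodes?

Every character of "101" already lies on an existing path (it is a prefix of some stored word).
No new nodes are needed: 0.

0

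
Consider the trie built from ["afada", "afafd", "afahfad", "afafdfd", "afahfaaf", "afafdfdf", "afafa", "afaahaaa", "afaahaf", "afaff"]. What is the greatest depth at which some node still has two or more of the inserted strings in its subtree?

7

The deepest shared node is where two words last agree before diverging.
e.g. "afafdfd" and "afafdfdf" share the prefix "afafdfd" of length 7; no pair shares a longer one.
Longest shared-prefix length: 7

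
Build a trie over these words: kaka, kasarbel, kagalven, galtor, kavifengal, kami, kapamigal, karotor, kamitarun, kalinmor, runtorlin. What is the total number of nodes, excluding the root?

For each word, the new-node count is its length minus the longest prefix already in the trie:
  "kaka" → 4 new (k, a, k, a)
  "kasarbel" → prefix "ka" already present; 6 new (s, a, r, b, e, l)
  "kagalven" → prefix "ka" already present; 6 new (g, a, l, v, e, n)
  "galtor" → 6 new (g, a, l, t, o, r)
  "kavifengal" → prefix "ka" already present; 8 new (v, i, f, e, n, g, a, l)
  "kami" → prefix "ka" already present; 2 new (m, i)
  "kapamigal" → prefix "ka" already present; 7 new (p, a, m, i, g, a, l)
  "karotor" → prefix "ka" already present; 5 new (r, o, t, o, r)
  "kamitarun" → prefix "kami" already present; 5 new (t, a, r, u, n)
  "kalinmor" → prefix "ka" already present; 6 new (l, i, n, m, o, r)
  "runtorlin" → 9 new (r, u, n, t, o, r, l, i, n)
Total nodes = 4 + 6 + 6 + 6 + 8 + 2 + 7 + 5 + 5 + 6 + 9 = 64

64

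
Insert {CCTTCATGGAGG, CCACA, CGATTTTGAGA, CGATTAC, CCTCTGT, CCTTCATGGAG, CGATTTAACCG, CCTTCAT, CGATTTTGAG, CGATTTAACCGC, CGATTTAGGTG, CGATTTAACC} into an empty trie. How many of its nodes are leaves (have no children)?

7

A leaf is a node with no children — equivalently, the end of a word that is not a proper prefix of any other stored word.
Those words: "CCACA", "CCTCTGT", "CCTTCATGGAGG", "CGATTAC", "CGATTTAACCGC", "CGATTTAGGTG", "CGATTTTGAGA"
Leaf count: 7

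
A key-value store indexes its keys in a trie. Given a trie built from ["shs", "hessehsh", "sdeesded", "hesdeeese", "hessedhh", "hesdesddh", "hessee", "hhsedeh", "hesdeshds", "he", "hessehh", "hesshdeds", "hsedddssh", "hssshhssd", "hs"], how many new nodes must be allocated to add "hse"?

0

Every character of "hse" already lies on an existing path (it is a prefix of some stored word).
No new nodes are needed: 0.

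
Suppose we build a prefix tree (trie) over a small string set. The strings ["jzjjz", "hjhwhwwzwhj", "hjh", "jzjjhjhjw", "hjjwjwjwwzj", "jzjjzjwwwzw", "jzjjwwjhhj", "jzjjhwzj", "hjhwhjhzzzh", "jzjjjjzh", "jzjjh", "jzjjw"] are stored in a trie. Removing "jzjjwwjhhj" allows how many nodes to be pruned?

Walk "jzjjwwjhhj" from the leaf back toward the root, removing each node that no remaining word uses.
The suffix "wjhhj" (5 nodes) is used only by "jzjjwwjhhj"; "jzjjw" is itself a stored word, so pruning stops there.
Nodes removed: 5

5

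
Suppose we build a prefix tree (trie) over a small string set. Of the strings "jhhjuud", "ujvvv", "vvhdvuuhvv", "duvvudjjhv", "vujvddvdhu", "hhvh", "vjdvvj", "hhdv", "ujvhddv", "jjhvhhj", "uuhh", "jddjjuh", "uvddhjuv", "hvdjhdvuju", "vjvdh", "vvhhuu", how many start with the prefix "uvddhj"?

1

Walk to "uvddhj"; the words in its subtree are exactly those with that prefix.
Matches: "uvddhjuv"
Count: 1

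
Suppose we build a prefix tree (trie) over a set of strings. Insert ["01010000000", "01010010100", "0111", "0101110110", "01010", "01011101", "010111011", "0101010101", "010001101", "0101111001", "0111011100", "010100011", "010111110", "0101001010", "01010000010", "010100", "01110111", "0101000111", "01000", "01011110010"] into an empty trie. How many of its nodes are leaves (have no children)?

10

A leaf is a node with no children — equivalently, the end of a word that is not a proper prefix of any other stored word.
Those words: "010001101", "01010000000", "01010000010", "0101000111", "01010010100", "0101010101", "0101110110", "01011110010", "010111110", "0111011100"
Leaf count: 10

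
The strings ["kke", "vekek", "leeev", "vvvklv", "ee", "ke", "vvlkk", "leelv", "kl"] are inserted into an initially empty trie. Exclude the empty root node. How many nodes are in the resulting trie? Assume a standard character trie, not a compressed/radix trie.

27

Trace insertions, counting only characters that open a new branch:
  "kke" → 3 new (k, k, e)
  "vekek" → 5 new (v, e, k, e, k)
  "leeev" → 5 new (l, e, e, e, v)
  "vvvklv" → prefix "v" already present; 5 new (v, v, k, l, v)
  "ee" → 2 new (e, e)
  "ke" → prefix "k" already present; 1 new (e)
  "vvlkk" → prefix "vv" already present; 3 new (l, k, k)
  "leelv" → prefix "lee" already present; 2 new (l, v)
  "kl" → prefix "k" already present; 1 new (l)
Total nodes = 3 + 5 + 5 + 5 + 2 + 1 + 3 + 2 + 1 = 27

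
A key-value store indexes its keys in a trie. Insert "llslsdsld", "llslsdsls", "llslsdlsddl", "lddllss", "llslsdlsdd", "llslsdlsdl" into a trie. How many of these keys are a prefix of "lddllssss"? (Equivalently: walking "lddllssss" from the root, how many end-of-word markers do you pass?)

1

Walk "lddllssss" from the root; an end-of-word marker is hit whenever a stored word is a prefix of "lddllssss".
Prefixes of the query that are stored words: "lddllss"
Count: 1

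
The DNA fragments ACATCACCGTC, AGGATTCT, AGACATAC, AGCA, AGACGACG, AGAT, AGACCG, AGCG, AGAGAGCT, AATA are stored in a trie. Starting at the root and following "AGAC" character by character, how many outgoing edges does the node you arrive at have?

3

Walk "AGAC" from the root, arriving at one node.
Distinct next characters after "AGAC": A, C, G.
That node has 3 child edges.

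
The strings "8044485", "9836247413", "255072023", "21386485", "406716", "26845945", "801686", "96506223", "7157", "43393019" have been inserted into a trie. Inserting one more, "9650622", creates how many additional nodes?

0

Every character of "9650622" already lies on an existing path (it is a prefix of some stored word).
No new nodes are needed: 0.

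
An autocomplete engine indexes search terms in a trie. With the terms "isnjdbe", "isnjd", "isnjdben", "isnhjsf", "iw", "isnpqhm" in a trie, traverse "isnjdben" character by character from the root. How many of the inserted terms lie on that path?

3

Check each prefix of "isnjdben" against the stored set — each match is an end-marker on the path.
Prefixes of the query that are stored words: "isnjd", "isnjdbe", "isnjdben"
Count: 3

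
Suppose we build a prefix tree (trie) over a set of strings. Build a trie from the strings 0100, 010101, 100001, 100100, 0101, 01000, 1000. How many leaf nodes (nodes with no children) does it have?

4

A leaf is a node with no children — equivalently, the end of a word that is not a proper prefix of any other stored word.
Those words: "01000", "010101", "100001", "100100"
Leaf count: 4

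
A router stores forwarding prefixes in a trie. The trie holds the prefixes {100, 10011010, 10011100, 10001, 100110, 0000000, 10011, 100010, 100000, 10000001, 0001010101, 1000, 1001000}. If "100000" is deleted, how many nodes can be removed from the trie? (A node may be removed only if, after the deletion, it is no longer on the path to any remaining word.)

0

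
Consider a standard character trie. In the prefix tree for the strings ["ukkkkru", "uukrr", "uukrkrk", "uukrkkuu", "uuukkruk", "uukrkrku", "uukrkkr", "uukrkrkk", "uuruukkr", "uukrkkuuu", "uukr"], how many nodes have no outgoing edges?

A leaf is a node with no children — equivalently, the end of a word that is not a proper prefix of any other stored word.
Those words: "ukkkkru", "uukrkkr", "uukrkkuuu", "uukrkrkk", "uukrkrku", "uukrr", "uuruukkr", "uuukkruk"
Leaf count: 8

8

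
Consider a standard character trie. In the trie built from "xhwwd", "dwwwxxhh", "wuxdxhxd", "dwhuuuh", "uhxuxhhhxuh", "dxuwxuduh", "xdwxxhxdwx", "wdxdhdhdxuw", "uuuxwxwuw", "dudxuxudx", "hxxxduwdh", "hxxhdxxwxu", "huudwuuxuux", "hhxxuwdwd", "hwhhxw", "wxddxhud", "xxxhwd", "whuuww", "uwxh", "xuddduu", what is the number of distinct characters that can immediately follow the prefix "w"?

4

Follow the path "w" to its node, then look at its outgoing edges.
Characters that immediately follow "w" among the stored strings: {d, h, u, x}.
That node has 4 child edges.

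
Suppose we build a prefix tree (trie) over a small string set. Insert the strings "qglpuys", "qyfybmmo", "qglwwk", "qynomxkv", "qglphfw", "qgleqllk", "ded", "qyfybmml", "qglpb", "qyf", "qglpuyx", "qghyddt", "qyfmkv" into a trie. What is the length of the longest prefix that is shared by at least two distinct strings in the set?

7

Equivalently: take the maximum, over all pairs, of their longest common prefix length.
e.g. "qyfybmml" and "qyfybmmo" share the prefix "qyfybmm" of length 7; no pair shares a longer one.
Longest shared-prefix length: 7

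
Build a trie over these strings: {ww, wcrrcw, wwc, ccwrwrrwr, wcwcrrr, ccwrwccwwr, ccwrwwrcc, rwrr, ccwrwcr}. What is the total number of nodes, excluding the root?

36

Trace insertions, counting only characters that open a new branch:
  "ww" → 2 new (w, w)
  "wcrrcw" → prefix "w" already present; 5 new (c, r, r, c, w)
  "wwc" → prefix "ww" already present; 1 new (c)
  "ccwrwrrwr" → 9 new (c, c, w, r, w, r, r, w, r)
  "wcwcrrr" → prefix "wc" already present; 5 new (w, c, r, r, r)
  "ccwrwccwwr" → prefix "ccwrw" already present; 5 new (c, c, w, w, r)
  "ccwrwwrcc" → prefix "ccwrw" already present; 4 new (w, r, c, c)
  "rwrr" → 4 new (r, w, r, r)
  "ccwrwcr" → prefix "ccwrwc" already present; 1 new (r)
Total nodes = 2 + 5 + 1 + 9 + 5 + 5 + 4 + 4 + 1 = 36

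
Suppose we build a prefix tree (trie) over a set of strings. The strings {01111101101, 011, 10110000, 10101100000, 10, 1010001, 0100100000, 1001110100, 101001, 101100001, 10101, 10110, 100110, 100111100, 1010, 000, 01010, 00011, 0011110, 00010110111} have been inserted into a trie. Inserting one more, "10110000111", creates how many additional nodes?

2

Walking "10110000111" from the root, the first 9 characters ("101100001") follow existing edges; "1" is the first miss.
So 11 − 9 = 2 new nodes.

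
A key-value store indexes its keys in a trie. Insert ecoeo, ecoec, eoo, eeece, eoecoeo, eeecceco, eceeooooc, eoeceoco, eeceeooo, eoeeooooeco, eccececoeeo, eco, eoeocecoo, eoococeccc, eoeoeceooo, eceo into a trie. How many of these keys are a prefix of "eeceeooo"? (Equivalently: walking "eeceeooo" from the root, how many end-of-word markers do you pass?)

1

Check each prefix of "eeceeooo" against the stored set — each match is an end-marker on the path.
Prefixes of the query that are stored words: "eeceeooo"
Count: 1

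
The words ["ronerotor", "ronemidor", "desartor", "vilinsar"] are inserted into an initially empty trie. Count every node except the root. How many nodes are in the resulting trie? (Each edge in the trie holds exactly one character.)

Count nodes per top-level branch (shared prefixes stored once):
  'd'-branch (desartor): 8 nodes
  'r'-branch (ronemidor, ronerotor): 14 nodes
  'v'-branch (vilinsar): 8 nodes
Sum: 30

30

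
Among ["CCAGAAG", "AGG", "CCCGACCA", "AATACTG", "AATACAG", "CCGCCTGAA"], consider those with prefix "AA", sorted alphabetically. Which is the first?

AATACAG

DFS of the "AA" subtree visits, in order: "AATACAG", "AATACTG"
The 1st is AATACAG.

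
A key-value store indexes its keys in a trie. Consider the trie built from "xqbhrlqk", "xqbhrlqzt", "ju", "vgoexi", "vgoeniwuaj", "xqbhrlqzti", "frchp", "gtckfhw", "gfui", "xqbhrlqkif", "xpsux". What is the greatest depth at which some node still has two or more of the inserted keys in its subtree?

9

Equivalently: take the maximum, over all pairs, of their longest common prefix length.
e.g. "xqbhrlqzt" and "xqbhrlqzti" share the prefix "xqbhrlqzt" of length 9; no pair shares a longer one.
Longest shared-prefix length: 9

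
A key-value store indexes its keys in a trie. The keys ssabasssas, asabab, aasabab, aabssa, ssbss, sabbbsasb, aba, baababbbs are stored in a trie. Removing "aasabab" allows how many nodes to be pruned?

Walk "aasabab" from the leaf back toward the root, removing each node that no remaining word uses.
The suffix "sabab" (5 nodes) is used only by "aasabab"; the node for "aa" still has the child "b", so pruning stops there.
Nodes removed: 5

5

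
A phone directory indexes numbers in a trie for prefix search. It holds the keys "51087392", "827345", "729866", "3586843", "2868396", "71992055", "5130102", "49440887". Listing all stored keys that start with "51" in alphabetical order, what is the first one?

Filter for "51…" and sort: "51087392", "5130102"
The 1st is 51087392.

51087392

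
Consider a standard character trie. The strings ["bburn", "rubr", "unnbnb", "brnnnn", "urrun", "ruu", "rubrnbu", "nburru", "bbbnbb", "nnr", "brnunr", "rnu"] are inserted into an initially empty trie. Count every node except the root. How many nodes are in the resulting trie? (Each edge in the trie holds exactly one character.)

For each word, the new-node count is its length minus the longest prefix already in the trie:
  "bburn" → 5 new (b, b, u, r, n)
  "rubr" → 4 new (r, u, b, r)
  "unnbnb" → 6 new (u, n, n, b, n, b)
  "brnnnn" → prefix "b" already present; 5 new (r, n, n, n, n)
  "urrun" → prefix "u" already present; 4 new (r, r, u, n)
  "ruu" → prefix "ru" already present; 1 new (u)
  "rubrnbu" → prefix "rubr" already present; 3 new (n, b, u)
  "nburru" → 6 new (n, b, u, r, r, u)
  "bbbnbb" → prefix "bb" already present; 4 new (b, n, b, b)
  "nnr" → prefix "n" already present; 2 new (n, r)
  "brnunr" → prefix "brn" already present; 3 new (u, n, r)
  "rnu" → prefix "r" already present; 2 new (n, u)
Total nodes = 5 + 4 + 6 + 5 + 4 + 1 + 3 + 6 + 4 + 2 + 3 + 2 = 45

45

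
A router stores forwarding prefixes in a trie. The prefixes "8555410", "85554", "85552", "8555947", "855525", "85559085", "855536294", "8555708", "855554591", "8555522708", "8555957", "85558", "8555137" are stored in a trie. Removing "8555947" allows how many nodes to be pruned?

2

A node on "8555947"'s path can go only if nothing else ends at it or branches off below it.
The suffix "47" (2 nodes) is used only by "8555947"; the node for "85559" still has the child "0", so pruning stops there.
Nodes removed: 2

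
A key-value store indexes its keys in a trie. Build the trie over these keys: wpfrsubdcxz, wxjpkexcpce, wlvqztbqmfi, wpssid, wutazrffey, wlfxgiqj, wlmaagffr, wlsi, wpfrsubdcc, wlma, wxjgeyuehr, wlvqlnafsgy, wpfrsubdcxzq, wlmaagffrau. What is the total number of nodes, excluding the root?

Trace insertions, counting only characters that open a new branch:
  "wpfrsubdcxz" → 11 new (w, p, f, r, s, u, b, d, c, x, z)
  "wxjpkexcpce" → prefix "w" already present; 10 new (x, j, p, k, e, x, c, p, c, e)
  "wlvqztbqmfi" → prefix "w" already present; 10 new (l, v, q, z, t, b, q, m, f, i)
  "wpssid" → prefix "wp" already present; 4 new (s, s, i, d)
  "wutazrffey" → prefix "w" already present; 9 new (u, t, a, z, r, f, f, e, y)
  "wlfxgiqj" → prefix "wl" already present; 6 new (f, x, g, i, q, j)
  "wlmaagffr" → prefix "wl" already present; 7 new (m, a, a, g, f, f, r)
  "wlsi" → prefix "wl" already present; 2 new (s, i)
  "wpfrsubdcc" → prefix "wpfrsubdc" already present; 1 new (c)
  "wlma" → prefix "wlma" already present; 0 new (none)
  "wxjgeyuehr" → prefix "wxj" already present; 7 new (g, e, y, u, e, h, r)
  "wlvqlnafsgy" → prefix "wlvq" already present; 7 new (l, n, a, f, s, g, y)
  "wpfrsubdcxzq" → prefix "wpfrsubdcxz" already present; 1 new (q)
  "wlmaagffrau" → prefix "wlmaagffr" already present; 2 new (a, u)
Total nodes = 11 + 10 + 10 + 4 + 9 + 6 + 7 + 2 + 1 + 0 + 7 + 7 + 1 + 2 = 77

77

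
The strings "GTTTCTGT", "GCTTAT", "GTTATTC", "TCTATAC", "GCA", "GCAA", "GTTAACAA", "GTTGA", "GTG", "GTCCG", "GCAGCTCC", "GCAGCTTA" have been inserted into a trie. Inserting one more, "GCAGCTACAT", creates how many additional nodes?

4

"GCAGCT" is already a path in the trie; the remaining "ACAT" must be added.
New nodes needed: |"GCAGCTACAT"| − 6 = 10 − 6 = 4.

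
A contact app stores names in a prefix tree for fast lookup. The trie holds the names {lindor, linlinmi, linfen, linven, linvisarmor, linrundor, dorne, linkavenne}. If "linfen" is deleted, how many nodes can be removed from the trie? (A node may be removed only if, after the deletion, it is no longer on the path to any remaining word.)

Walk "linfen" from the leaf back toward the root, removing each node that no remaining word uses.
The suffix "fen" (3 nodes) is used only by "linfen"; the node for "lin" still has the child "d", so pruning stops there.
Nodes removed: 3

3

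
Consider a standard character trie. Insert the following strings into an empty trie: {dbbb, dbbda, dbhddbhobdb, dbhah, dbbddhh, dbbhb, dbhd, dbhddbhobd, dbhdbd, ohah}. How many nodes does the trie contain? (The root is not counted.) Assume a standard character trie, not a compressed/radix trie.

Insert word by word; a character creates a node only if that edge doesn't already exist:
  "dbbb" → 4 new (d, b, b, b)
  "dbbda" → prefix "dbb" already present; 2 new (d, a)
  "dbhddbhobdb" → prefix "db" already present; 9 new (h, d, d, b, h, o, b, d, b)
  "dbhah" → prefix "dbh" already present; 2 new (a, h)
  "dbbddhh" → prefix "dbbd" already present; 3 new (d, h, h)
  "dbbhb" → prefix "dbb" already present; 2 new (h, b)
  "dbhd" → prefix "dbhd" already present; 0 new (none)
  "dbhddbhobd" → prefix "dbhddbhobd" already present; 0 new (none)
  "dbhdbd" → prefix "dbhd" already present; 2 new (b, d)
  "ohah" → 4 new (o, h, a, h)
Total nodes = 4 + 2 + 9 + 2 + 3 + 2 + 0 + 0 + 2 + 4 = 28

28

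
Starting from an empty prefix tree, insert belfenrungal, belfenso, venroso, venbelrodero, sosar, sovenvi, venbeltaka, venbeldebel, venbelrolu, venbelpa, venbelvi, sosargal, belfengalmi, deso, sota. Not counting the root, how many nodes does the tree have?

Trace insertions, counting only characters that open a new branch:
  "belfenrungal" → 12 new (b, e, l, f, e, n, r, u, n, g, a, l)
  "belfenso" → prefix "belfen" already present; 2 new (s, o)
  "venroso" → 7 new (v, e, n, r, o, s, o)
  "venbelrodero" → prefix "ven" already present; 9 new (b, e, l, r, o, d, e, r, o)
  "sosar" → 5 new (s, o, s, a, r)
  "sovenvi" → prefix "so" already present; 5 new (v, e, n, v, i)
  "venbeltaka" → prefix "venbel" already present; 4 new (t, a, k, a)
  "venbeldebel" → prefix "venbel" already present; 5 new (d, e, b, e, l)
  "venbelrolu" → prefix "venbelro" already present; 2 new (l, u)
  "venbelpa" → prefix "venbel" already present; 2 new (p, a)
  "venbelvi" → prefix "venbel" already present; 2 new (v, i)
  "sosargal" → prefix "sosar" already present; 3 new (g, a, l)
  "belfengalmi" → prefix "belfen" already present; 5 new (g, a, l, m, i)
  "deso" → 4 new (d, e, s, o)
  "sota" → prefix "so" already present; 2 new (t, a)
Total nodes = 12 + 2 + 7 + 9 + 5 + 5 + 4 + 5 + 2 + 2 + 2 + 3 + 5 + 4 + 2 = 69

69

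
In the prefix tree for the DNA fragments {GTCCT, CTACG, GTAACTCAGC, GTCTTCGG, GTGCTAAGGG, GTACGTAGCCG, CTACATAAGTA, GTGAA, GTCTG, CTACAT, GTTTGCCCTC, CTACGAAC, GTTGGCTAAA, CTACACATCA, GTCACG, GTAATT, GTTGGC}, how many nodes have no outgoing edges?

Leaves are exactly the stored words that no other stored word extends.
Those words: "CTACACATCA", "CTACATAAGTA", "CTACGAAC", "GTAACTCAGC", "GTAATT", "GTACGTAGCCG", "GTCACG", "GTCCT", "GTCTG", "GTCTTCGG", "GTGAA", "GTGCTAAGGG", "GTTGGCTAAA", "GTTTGCCCTC"
Leaf count: 14

14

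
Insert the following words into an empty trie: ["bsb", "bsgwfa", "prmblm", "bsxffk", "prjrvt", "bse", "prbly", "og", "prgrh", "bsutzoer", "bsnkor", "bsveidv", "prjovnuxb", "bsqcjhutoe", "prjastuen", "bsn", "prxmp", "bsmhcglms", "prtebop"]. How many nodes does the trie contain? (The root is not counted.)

Count nodes per top-level branch (shared prefixes stored once):
  'b'-branch (bsb, bse, bsgwfa, bsmhcglms, bsn, bsnkor, bsqcjhutoe, bsutzoer, bsveidv, bsxffk): 42 nodes
  'o'-branch (og): 2 nodes
  'p'-branch (prbly, prgrh, prjastuen, prjovnuxb, prjrvt, prmblm, prtebop, prxmp): 36 nodes
Sum: 80

80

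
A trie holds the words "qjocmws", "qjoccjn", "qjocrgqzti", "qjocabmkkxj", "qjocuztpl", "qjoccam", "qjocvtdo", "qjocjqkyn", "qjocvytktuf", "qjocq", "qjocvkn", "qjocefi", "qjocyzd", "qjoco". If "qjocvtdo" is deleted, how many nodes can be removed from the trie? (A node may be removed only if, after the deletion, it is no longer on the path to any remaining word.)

3

A node on "qjocvtdo"'s path can go only if nothing else ends at it or branches off below it.
The suffix "tdo" (3 nodes) is used only by "qjocvtdo"; the node for "qjocv" still has the child "y", so pruning stops there.
Nodes removed: 3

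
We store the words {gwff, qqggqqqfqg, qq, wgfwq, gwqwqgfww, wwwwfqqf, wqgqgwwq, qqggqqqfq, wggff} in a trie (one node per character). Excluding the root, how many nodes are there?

Count nodes per top-level branch (shared prefixes stored once):
  'g'-branch (gwff, gwqwqgfww): 11 nodes
  'q'-branch (qq, qqggqqqfq, qqggqqqfqg): 10 nodes
  'w'-branch (wgfwq, wggff, wqgqgwwq, wwwwfqqf): 22 nodes
Sum: 43

43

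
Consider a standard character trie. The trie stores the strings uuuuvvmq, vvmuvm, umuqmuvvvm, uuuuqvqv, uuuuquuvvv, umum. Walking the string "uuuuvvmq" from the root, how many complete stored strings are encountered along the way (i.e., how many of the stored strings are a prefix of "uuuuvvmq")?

1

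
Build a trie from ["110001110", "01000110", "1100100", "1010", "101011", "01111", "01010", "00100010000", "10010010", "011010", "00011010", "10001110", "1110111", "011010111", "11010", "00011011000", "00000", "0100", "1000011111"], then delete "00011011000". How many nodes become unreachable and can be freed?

A node on "00011011000"'s path can go only if nothing else ends at it or branches off below it.
The suffix "1000" (4 nodes) is used only by "00011011000"; the node for "0001101" still has the child "0", so pruning stops there.
Nodes removed: 4

4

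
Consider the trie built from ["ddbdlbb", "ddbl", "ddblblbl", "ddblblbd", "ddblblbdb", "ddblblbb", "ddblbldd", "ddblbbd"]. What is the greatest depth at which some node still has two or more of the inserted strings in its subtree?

Look for the deepest trie node that still has at least two words in its subtree.
"ddblblbd" and "ddblblbdb" agree on "ddblblbd" (8 characters) before diverging; nothing deeper is shared.
Longest shared-prefix length: 8

8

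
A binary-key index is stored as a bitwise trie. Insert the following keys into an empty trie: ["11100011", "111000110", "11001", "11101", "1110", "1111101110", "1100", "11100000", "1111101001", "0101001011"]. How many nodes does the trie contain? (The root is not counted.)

35

Insert word by word; a character creates a node only if that edge doesn't already exist:
  "11100011" → 8 new (1, 1, 1, 0, 0, 0, 1, 1)
  "111000110" → prefix "11100011" already present; 1 new (0)
  "11001" → prefix "11" already present; 3 new (0, 0, 1)
  "11101" → prefix "1110" already present; 1 new (1)
  "1110" → prefix "1110" already present; 0 new (none)
  "1111101110" → prefix "111" already present; 7 new (1, 1, 0, 1, 1, 1, 0)
  "1100" → prefix "1100" already present; 0 new (none)
  "11100000" → prefix "111000" already present; 2 new (0, 0)
  "1111101001" → prefix "1111101" already present; 3 new (0, 0, 1)
  "0101001011" → 10 new (0, 1, 0, 1, 0, 0, 1, 0, 1, 1)
Total nodes = 8 + 1 + 3 + 1 + 0 + 7 + 0 + 2 + 3 + 10 = 35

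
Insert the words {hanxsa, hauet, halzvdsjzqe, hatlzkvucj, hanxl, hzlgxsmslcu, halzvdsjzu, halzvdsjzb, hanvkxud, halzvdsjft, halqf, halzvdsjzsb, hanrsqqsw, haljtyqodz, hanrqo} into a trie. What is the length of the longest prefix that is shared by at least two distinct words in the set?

9

The deepest shared node is where two words last agree before diverging.
"halzvdsjzb" and "halzvdsjzqe" agree on "halzvdsjz" (9 characters) before diverging; nothing deeper is shared.
Longest shared-prefix length: 9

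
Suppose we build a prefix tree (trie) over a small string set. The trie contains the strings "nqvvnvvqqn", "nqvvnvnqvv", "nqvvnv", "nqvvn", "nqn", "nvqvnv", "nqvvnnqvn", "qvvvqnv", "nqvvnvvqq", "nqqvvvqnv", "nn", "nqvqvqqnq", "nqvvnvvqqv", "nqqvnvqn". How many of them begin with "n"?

Filter for entries beginning with "n":
Words under "n": nn, nqn, nqqvnvqn, nqqvvvqnv, nqvqvqqnq, nqvvn, nqvvnnqvn, nqvvnv, nqvvnvnqvv, nqvvnvvqq, nqvvnvvqqn, nqvvnvvqqv, nvqvnv
Count: 13

13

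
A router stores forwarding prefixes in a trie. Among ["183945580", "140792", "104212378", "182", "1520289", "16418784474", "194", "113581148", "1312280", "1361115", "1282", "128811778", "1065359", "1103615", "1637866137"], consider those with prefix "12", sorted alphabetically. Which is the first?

1282

Words with prefix "12", in lexicographic order: "1282", "128811778"
Position 1: 1282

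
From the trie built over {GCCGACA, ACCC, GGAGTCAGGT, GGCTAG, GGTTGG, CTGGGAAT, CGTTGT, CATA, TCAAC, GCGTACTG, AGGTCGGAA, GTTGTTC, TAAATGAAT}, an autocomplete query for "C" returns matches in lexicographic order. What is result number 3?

CTGGGAAT

Words with prefix "C", in lexicographic order: "CATA", "CGTTGT", "CTGGGAAT"
Position 3: CTGGGAAT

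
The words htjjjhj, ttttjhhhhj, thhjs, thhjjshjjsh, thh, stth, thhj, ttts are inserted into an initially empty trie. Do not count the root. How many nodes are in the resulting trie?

33

Trace insertions, counting only characters that open a new branch:
  "htjjjhj" → 7 new (h, t, j, j, j, h, j)
  "ttttjhhhhj" → 10 new (t, t, t, t, j, h, h, h, h, j)
  "thhjs" → prefix "t" already present; 4 new (h, h, j, s)
  "thhjjshjjsh" → prefix "thhj" already present; 7 new (j, s, h, j, j, s, h)
  "thh" → prefix "thh" already present; 0 new (none)
  "stth" → 4 new (s, t, t, h)
  "thhj" → prefix "thhj" already present; 0 new (none)
  "ttts" → prefix "ttt" already present; 1 new (s)
Total nodes = 7 + 10 + 4 + 7 + 0 + 4 + 0 + 1 = 33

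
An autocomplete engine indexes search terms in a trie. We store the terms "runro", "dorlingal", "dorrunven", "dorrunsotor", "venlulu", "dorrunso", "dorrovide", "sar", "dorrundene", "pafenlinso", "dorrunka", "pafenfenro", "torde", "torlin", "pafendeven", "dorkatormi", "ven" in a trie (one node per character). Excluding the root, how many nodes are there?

Count nodes per top-level branch (shared prefixes stored once):
  'd'-branch (dorkatormi, dorlingal, dorrovide, dorrundene, dorrunka, dorrunso, dorrunsotor, dorrunven): 38 nodes
  'p'-branch (pafendeven, pafenfenro, pafenlinso): 20 nodes
  'r'-branch (runro): 5 nodes
  's'-branch (sar): 3 nodes
  't'-branch (torde, torlin): 8 nodes
  'v'-branch (ven, venlulu): 7 nodes
Sum: 81

81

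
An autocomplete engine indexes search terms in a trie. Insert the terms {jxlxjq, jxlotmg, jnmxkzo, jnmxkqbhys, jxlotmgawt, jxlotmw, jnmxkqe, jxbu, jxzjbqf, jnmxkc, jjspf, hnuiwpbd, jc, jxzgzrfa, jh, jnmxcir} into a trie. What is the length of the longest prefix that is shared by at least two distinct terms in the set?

The deepest shared node is where two words last agree before diverging.
e.g. "jxlotmg" and "jxlotmgawt" share the prefix "jxlotmg" of length 7; no pair shares a longer one.
Longest shared-prefix length: 7

7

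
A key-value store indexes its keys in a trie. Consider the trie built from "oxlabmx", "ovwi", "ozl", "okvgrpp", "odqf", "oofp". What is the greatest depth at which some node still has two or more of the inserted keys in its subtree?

1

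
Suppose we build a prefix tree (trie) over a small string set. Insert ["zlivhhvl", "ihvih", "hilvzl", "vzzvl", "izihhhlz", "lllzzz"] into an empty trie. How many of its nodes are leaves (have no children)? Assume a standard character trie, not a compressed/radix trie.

6

A leaf is a node with no children — equivalently, the end of a word that is not a proper prefix of any other stored word.
Those words: "hilvzl", "ihvih", "izihhhlz", "lllzzz", "vzzvl", "zlivhhvl"
Leaf count: 6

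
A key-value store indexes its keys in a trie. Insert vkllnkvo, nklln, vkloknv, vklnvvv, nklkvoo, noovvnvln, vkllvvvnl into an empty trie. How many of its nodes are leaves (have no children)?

A leaf is a node with no children — equivalently, the end of a word that is not a proper prefix of any other stored word.
Those words: "nklkvoo", "nklln", "noovvnvln", "vkllnkvo", "vkllvvvnl", "vklnvvv", "vkloknv"
Leaf count: 7

7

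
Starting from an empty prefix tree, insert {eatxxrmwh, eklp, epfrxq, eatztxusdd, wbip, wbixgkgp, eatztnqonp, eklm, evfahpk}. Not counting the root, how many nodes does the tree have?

45

Trace insertions, counting only characters that open a new branch:
  "eatxxrmwh" → 9 new (e, a, t, x, x, r, m, w, h)
  "eklp" → prefix "e" already present; 3 new (k, l, p)
  "epfrxq" → prefix "e" already present; 5 new (p, f, r, x, q)
  "eatztxusdd" → prefix "eat" already present; 7 new (z, t, x, u, s, d, d)
  "wbip" → 4 new (w, b, i, p)
  "wbixgkgp" → prefix "wbi" already present; 5 new (x, g, k, g, p)
  "eatztnqonp" → prefix "eatzt" already present; 5 new (n, q, o, n, p)
  "eklm" → prefix "ekl" already present; 1 new (m)
  "evfahpk" → prefix "e" already present; 6 new (v, f, a, h, p, k)
Total nodes = 9 + 3 + 5 + 7 + 4 + 5 + 5 + 1 + 6 = 45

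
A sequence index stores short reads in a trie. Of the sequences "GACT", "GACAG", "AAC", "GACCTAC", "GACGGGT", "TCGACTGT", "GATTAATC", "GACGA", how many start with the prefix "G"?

Traverse to the node for "G", then collect every word in that subtree.
Matches: "GACAG", "GACCTAC", "GACGA", "GACGGGT", "GACT", "GATTAATC"
Count: 6

6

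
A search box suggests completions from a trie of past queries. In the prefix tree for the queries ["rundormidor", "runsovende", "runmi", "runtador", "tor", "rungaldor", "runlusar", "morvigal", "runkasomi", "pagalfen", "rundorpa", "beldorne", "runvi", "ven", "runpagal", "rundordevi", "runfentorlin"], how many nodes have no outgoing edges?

Leaves are exactly the stored words that no other stored word extends.
Those words: "beldorne", "morvigal", "pagalfen", "rundordevi", "rundormidor", "rundorpa", "runfentorlin", "rungaldor", "runkasomi", "runlusar", "runmi", "runpagal", "runsovende", "runtador", "runvi", "tor", "ven"
Leaf count: 17

17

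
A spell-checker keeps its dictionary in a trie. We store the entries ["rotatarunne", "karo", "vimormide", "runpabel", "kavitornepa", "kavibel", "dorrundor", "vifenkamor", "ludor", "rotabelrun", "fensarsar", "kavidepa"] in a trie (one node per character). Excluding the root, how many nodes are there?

Trace insertions, counting only characters that open a new branch:
  "rotatarunne" → 11 new (r, o, t, a, t, a, r, u, n, n, e)
  "karo" → 4 new (k, a, r, o)
  "vimormide" → 9 new (v, i, m, o, r, m, i, d, e)
  "runpabel" → prefix "r" already present; 7 new (u, n, p, a, b, e, l)
  "kavitornepa" → prefix "ka" already present; 9 new (v, i, t, o, r, n, e, p, a)
  "kavibel" → prefix "kavi" already present; 3 new (b, e, l)
  "dorrundor" → 9 new (d, o, r, r, u, n, d, o, r)
  "vifenkamor" → prefix "vi" already present; 8 new (f, e, n, k, a, m, o, r)
  "ludor" → 5 new (l, u, d, o, r)
  "rotabelrun" → prefix "rota" already present; 6 new (b, e, l, r, u, n)
  "fensarsar" → 9 new (f, e, n, s, a, r, s, a, r)
  "kavidepa" → prefix "kavi" already present; 4 new (d, e, p, a)
Total nodes = 11 + 4 + 9 + 7 + 9 + 3 + 9 + 8 + 5 + 6 + 9 + 4 = 84

84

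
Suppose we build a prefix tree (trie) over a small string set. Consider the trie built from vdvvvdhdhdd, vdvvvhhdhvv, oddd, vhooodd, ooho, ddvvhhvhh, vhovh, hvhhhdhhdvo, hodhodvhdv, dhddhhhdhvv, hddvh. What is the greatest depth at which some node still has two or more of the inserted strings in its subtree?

Equivalently: take the maximum, over all pairs, of their longest common prefix length.
e.g. "vdvvvdhdhdd" and "vdvvvhhdhvv" share the prefix "vdvvv" of length 5; no pair shares a longer one.
Longest shared-prefix length: 5

5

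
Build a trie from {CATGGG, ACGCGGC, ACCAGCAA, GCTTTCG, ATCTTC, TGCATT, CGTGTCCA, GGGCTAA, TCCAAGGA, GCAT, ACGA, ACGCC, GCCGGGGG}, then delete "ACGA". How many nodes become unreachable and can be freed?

1

Walk "ACGA" from the leaf back toward the root, removing each node that no remaining word uses.
The suffix "A" (1 node) is used only by "ACGA"; the node for "ACG" still has the child "C", so pruning stops there.
Nodes removed: 1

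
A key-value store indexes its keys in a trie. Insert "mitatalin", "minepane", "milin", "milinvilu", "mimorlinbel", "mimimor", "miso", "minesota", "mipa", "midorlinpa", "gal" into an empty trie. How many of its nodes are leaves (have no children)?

A leaf is a node with no children — equivalently, the end of a word that is not a proper prefix of any other stored word.
Those words: "gal", "midorlinpa", "milinvilu", "mimimor", "mimorlinbel", "minepane", "minesota", "mipa", "miso", "mitatalin"
Leaf count: 10

10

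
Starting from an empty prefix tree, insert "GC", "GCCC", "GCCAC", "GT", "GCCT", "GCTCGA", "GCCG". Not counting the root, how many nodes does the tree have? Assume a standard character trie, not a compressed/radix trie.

Count nodes per top-level branch (shared prefixes stored once):
  'G'-branch (GC, GCCAC, GCCC, GCCG, GCCT, GCTCGA, GT): 13 nodes
Sum: 13

13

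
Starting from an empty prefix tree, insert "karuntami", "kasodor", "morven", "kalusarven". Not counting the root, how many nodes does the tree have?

Count nodes per top-level branch (shared prefixes stored once):
  'k'-branch (kalusarven, karuntami, kasodor): 22 nodes
  'm'-branch (morven): 6 nodes
Sum: 28

28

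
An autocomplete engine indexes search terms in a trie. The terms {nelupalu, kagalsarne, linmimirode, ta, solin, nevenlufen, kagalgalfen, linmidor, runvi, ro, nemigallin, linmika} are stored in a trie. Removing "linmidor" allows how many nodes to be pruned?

3

A node on "linmidor"'s path can go only if nothing else ends at it or branches off below it.
The suffix "dor" (3 nodes) is used only by "linmidor"; the node for "linmi" still has the child "m", so pruning stops there.
Nodes removed: 3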